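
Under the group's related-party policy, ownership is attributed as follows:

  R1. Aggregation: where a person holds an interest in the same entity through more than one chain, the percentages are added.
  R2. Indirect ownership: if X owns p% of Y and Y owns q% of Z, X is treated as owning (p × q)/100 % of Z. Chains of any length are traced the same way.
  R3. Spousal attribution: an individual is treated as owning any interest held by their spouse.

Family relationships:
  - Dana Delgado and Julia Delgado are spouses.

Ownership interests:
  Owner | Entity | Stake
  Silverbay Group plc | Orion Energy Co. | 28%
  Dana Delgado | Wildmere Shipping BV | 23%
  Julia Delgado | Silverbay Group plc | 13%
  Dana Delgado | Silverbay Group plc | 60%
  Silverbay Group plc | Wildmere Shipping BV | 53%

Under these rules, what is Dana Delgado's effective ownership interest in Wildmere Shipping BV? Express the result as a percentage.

61.69%

By spousal attribution (R3), Dana Delgado is treated as also owning Julia Delgado's interest in Silverbay Group plc, giving 60% + 13% = 73%.
Chain via Silverbay Group plc (R2): 73% × 53% = 38.69% of Wildmere Shipping BV.
Direct interest in Wildmere Shipping BV: 23%.
Aggregating (R1): 38.69% + 23% = 61.69%.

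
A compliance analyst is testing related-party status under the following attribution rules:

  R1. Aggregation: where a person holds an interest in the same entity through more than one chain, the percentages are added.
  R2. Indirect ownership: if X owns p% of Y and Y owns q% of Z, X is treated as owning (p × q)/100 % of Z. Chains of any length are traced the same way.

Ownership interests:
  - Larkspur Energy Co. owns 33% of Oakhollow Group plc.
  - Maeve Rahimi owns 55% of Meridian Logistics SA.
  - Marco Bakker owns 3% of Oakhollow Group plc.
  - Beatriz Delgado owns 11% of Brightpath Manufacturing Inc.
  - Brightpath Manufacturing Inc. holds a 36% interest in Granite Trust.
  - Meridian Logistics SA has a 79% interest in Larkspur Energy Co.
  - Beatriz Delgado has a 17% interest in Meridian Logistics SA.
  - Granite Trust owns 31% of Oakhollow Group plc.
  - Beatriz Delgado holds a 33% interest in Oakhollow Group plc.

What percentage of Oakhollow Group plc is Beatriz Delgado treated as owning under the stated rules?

38.6595%

Chain via Meridian Logistics SA → Larkspur Energy Co. (R2): 17% × 79% × 33% = 4.4319% of Oakhollow Group plc.
Chain via Brightpath Manufacturing Inc. → Granite Trust (R2): 11% × 36% × 31% = 1.2276% of Oakhollow Group plc.
Direct interest in Oakhollow Group plc: 33%.
Aggregating (R1): 4.4319% + 1.2276% + 33% = 38.6595%.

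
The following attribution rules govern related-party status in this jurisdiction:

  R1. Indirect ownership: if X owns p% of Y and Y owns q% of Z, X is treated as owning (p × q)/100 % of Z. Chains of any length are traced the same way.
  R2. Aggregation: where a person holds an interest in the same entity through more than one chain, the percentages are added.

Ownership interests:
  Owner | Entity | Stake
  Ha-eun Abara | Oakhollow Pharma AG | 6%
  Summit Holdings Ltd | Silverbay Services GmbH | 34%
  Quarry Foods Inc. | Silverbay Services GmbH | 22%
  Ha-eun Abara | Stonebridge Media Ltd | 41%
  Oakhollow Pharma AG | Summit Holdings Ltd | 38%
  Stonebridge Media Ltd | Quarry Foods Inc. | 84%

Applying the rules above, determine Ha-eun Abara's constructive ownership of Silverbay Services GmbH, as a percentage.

8.352%

Chain via Oakhollow Pharma AG → Summit Holdings Ltd (R1): 6% × 38% × 34% = 0.7752% of Silverbay Services GmbH.
Chain via Stonebridge Media Ltd → Quarry Foods Inc. (R1): 41% × 84% × 22% = 7.5768% of Silverbay Services GmbH.
Aggregating (R2): 0.7752% + 7.5768% = 8.352%.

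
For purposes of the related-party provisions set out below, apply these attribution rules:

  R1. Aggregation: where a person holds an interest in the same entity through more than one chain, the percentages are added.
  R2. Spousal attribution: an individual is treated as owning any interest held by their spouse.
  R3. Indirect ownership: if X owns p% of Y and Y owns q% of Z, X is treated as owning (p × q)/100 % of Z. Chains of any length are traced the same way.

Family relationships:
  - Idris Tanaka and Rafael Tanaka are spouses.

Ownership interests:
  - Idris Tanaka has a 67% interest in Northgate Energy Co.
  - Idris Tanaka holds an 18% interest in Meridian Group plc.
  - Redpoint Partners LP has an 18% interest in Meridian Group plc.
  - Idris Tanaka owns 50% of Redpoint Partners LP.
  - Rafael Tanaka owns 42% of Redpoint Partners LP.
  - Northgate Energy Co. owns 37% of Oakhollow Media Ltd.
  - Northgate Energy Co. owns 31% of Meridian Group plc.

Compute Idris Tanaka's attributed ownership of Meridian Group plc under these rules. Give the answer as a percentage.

55.33%

By spousal attribution (R2), Idris Tanaka is treated as also owning Rafael Tanaka's interest in Redpoint Partners LP, giving 50% + 42% = 92%.
Chain via Redpoint Partners LP (R3): 92% × 18% = 16.56% of Meridian Group plc.
Chain via Northgate Energy Co. (R3): 67% × 31% = 20.77% of Meridian Group plc.
Direct interest in Meridian Group plc: 18%.
Aggregating (R1): 16.56% + 20.77% + 18% = 55.33%.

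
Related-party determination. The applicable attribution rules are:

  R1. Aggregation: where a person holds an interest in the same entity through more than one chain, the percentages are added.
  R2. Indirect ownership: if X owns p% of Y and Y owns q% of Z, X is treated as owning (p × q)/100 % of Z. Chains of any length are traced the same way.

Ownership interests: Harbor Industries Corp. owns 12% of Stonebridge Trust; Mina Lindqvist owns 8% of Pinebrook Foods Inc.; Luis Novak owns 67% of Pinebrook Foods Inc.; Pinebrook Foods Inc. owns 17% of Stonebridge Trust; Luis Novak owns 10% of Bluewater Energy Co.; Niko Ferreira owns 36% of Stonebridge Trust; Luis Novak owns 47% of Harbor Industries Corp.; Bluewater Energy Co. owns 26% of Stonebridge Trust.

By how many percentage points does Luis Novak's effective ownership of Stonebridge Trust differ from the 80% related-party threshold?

60.37

Chain via Bluewater Energy Co. (R2): 10% × 26% = 2.6% of Stonebridge Trust.
Chain via Harbor Industries Corp. (R2): 47% × 12% = 5.64% of Stonebridge Trust.
Chain via Pinebrook Foods Inc. (R2): 67% × 17% = 11.39% of Stonebridge Trust.
Aggregating (R1): 2.6% + 5.64% + 11.39% = 19.63%.
19.63% falls short of the 80% threshold by 60.37 percentage points.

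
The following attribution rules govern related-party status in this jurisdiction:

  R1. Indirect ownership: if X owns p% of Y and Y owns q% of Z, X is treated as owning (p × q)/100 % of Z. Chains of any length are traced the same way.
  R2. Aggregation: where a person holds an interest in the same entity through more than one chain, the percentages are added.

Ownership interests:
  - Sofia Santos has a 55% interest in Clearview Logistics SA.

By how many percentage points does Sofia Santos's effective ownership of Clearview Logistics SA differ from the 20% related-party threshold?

Direct interest in Clearview Logistics SA: 55%.
55% exceeds the 20% threshold by 35 percentage points.

35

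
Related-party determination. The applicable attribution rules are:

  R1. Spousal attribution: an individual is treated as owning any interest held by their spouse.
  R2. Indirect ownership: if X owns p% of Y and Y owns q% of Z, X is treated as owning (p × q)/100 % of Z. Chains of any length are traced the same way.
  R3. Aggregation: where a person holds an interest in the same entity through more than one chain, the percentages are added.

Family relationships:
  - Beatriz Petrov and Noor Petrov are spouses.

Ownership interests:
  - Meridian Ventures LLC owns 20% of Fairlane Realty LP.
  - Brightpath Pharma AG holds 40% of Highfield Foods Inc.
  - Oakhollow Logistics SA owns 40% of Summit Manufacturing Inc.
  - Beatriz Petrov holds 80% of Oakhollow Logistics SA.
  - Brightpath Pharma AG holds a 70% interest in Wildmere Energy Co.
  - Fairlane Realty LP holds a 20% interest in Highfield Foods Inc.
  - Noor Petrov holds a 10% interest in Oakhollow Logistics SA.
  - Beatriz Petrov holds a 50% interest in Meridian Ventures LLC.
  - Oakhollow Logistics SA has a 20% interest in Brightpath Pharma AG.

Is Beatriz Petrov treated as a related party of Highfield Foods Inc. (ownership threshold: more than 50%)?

By spousal attribution (R1), Beatriz Petrov is treated as also owning Noor Petrov's interest in Oakhollow Logistics SA, giving 80% + 10% = 90%.
Chain via Meridian Ventures LLC → Fairlane Realty LP (R2): 50% × 20% × 20% = 2% of Highfield Foods Inc.
Chain via Oakhollow Logistics SA → Brightpath Pharma AG (R2): 90% × 20% × 40% = 7.2% of Highfield Foods Inc.
Aggregating (R3): 2% + 7.2% = 9.2%.
9.2% does not exceed the 50% threshold, so Beatriz is not a related party to Highfield Foods Inc.

No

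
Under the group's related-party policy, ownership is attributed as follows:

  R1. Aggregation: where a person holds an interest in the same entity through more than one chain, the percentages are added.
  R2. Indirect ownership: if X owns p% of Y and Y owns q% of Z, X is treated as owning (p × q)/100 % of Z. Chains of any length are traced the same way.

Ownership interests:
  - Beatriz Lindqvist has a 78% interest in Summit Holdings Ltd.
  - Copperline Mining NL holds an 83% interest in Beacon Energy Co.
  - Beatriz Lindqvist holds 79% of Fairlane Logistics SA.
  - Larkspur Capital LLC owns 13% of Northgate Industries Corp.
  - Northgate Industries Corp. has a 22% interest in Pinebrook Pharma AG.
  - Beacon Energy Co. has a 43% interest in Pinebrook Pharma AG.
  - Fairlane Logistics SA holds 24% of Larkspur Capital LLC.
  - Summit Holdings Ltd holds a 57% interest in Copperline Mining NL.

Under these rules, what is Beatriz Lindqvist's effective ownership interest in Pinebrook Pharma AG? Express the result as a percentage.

Chain via Summit Holdings Ltd → Copperline Mining NL → Beacon Energy Co. (R2): 78% × 57% × 83% × 43% = 15.867774% of Pinebrook Pharma AG.
Chain via Fairlane Logistics SA → Larkspur Capital LLC → Northgate Industries Corp. (R2): 79% × 24% × 13% × 22% = 0.542256% of Pinebrook Pharma AG.
Aggregating (R1): 15.867774% + 0.542256% = 16.41003%.

16.41003%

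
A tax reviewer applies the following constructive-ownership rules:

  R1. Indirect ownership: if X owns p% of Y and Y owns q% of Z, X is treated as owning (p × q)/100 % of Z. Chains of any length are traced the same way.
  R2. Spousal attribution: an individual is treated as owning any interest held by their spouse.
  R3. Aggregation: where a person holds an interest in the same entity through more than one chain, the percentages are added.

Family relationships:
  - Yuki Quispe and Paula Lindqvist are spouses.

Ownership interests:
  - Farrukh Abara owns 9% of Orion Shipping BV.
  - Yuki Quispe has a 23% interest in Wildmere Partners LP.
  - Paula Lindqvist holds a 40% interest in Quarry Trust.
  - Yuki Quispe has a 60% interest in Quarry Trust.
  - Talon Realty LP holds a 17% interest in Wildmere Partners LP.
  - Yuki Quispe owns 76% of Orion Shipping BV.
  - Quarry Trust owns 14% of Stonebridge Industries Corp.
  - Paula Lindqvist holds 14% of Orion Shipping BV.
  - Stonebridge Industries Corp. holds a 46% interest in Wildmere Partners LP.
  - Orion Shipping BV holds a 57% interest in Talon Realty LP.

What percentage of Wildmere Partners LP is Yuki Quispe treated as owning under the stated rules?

38.161%

By spousal attribution (R2), Yuki Quispe is treated as also owning Paula Lindqvist's interest in Quarry Trust, giving 60% + 40% = 100%.
By spousal attribution (R2), Yuki Quispe is treated as also owning Paula Lindqvist's interest in Orion Shipping BV, giving 76% + 14% = 90%.
Chain via Quarry Trust → Stonebridge Industries Corp. (R1): 100% × 14% × 46% = 6.44% of Wildmere Partners LP.
Chain via Orion Shipping BV → Talon Realty LP (R1): 90% × 57% × 17% = 8.721% of Wildmere Partners LP.
Direct interest in Wildmere Partners LP: 23%.
Aggregating (R3): 6.44% + 8.721% + 23% = 38.161%.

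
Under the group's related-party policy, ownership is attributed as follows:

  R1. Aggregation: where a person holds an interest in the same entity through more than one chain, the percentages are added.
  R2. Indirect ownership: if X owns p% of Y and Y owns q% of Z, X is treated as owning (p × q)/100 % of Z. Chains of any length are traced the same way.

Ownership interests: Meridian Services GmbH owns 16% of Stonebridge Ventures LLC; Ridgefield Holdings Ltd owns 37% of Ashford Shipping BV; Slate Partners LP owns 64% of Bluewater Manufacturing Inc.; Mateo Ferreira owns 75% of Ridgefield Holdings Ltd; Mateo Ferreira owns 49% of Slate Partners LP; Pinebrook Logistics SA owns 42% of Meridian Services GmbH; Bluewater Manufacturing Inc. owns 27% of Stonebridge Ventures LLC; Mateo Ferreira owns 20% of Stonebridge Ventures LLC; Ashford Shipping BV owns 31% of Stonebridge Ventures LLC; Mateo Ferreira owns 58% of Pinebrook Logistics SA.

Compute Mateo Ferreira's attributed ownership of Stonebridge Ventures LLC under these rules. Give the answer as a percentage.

40.9673%

Chain via Ridgefield Holdings Ltd → Ashford Shipping BV (R2): 75% × 37% × 31% = 8.6025% of Stonebridge Ventures LLC.
Chain via Slate Partners LP → Bluewater Manufacturing Inc. (R2): 49% × 64% × 27% = 8.4672% of Stonebridge Ventures LLC.
Chain via Pinebrook Logistics SA → Meridian Services GmbH (R2): 58% × 42% × 16% = 3.8976% of Stonebridge Ventures LLC.
Direct interest in Stonebridge Ventures LLC: 20%.
Aggregating (R1): 8.6025% + 8.4672% + 3.8976% + 20% = 40.9673%.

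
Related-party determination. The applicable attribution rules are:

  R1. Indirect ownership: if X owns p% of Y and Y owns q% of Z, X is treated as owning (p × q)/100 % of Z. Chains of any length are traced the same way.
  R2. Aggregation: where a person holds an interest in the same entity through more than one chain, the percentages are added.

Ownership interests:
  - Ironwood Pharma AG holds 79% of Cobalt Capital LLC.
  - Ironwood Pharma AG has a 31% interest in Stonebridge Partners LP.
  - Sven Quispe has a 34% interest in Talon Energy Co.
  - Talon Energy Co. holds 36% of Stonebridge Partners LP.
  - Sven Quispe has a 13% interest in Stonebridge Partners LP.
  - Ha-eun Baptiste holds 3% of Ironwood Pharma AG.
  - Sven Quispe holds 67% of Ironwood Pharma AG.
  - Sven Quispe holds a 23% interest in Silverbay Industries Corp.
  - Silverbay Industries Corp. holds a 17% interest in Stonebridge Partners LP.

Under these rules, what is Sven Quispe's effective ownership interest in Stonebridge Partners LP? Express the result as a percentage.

Chain via Ironwood Pharma AG (R1): 67% × 31% = 20.77% of Stonebridge Partners LP.
Chain via Silverbay Industries Corp. (R1): 23% × 17% = 3.91% of Stonebridge Partners LP.
Chain via Talon Energy Co. (R1): 34% × 36% = 12.24% of Stonebridge Partners LP.
Direct interest in Stonebridge Partners LP: 13%.
Aggregating (R2): 20.77% + 3.91% + 12.24% + 13% = 49.92%.

49.92%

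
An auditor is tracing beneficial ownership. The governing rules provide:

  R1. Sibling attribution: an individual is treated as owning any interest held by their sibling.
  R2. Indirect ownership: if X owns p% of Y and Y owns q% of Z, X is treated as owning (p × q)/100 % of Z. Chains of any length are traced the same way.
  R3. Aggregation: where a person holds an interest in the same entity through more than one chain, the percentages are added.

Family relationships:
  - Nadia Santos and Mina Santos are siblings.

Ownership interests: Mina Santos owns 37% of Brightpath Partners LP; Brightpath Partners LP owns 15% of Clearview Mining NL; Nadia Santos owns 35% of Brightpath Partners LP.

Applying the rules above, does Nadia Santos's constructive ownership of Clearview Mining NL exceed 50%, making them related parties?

By sibling attribution (R1), Nadia Santos is treated as also owning Mina Santos's interest in Brightpath Partners LP, giving 35% + 37% = 72%.
Chain via Brightpath Partners LP (R2): 72% × 15% = 10.8% of Clearview Mining NL.
10.8% does not exceed the 50% threshold, so Nadia is not a related party to Clearview Mining NL.

No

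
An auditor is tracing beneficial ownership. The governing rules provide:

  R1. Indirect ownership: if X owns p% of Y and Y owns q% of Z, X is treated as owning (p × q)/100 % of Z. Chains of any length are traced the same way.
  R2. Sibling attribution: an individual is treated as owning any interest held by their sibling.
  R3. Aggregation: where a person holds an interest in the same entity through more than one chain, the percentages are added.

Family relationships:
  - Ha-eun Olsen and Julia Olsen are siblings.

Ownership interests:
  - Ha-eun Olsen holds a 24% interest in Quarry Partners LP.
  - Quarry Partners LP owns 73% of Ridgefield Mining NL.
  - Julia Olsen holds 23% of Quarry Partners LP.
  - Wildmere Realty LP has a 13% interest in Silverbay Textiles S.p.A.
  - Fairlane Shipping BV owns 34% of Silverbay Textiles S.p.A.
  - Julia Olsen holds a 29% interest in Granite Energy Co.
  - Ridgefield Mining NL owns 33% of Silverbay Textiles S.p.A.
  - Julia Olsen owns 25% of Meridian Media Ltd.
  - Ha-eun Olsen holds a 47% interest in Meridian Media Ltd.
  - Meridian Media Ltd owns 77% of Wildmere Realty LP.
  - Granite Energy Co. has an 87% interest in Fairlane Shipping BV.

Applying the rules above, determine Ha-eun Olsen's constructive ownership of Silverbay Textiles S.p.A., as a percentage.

By sibling attribution (R2), Ha-eun Olsen is treated as also owning Julia Olsen's interest in Quarry Partners LP, giving 24% + 23% = 47%.
By sibling attribution (R2), Ha-eun Olsen is treated as also owning Julia Olsen's interest in Meridian Media Ltd, giving 47% + 25% = 72%.
By sibling attribution (R2), Ha-eun Olsen is treated as owning Julia Olsen's 29% interest in Granite Energy Co.
Chain via Quarry Partners LP → Ridgefield Mining NL (R1): 47% × 73% × 33% = 11.3223% of Silverbay Textiles S.p.A.
Chain via Meridian Media Ltd → Wildmere Realty LP (R1): 72% × 77% × 13% = 7.2072% of Silverbay Textiles S.p.A.
Chain via Granite Energy Co. → Fairlane Shipping BV (R1): 29% × 87% × 34% = 8.5782% of Silverbay Textiles S.p.A.
Aggregating (R3): 11.3223% + 7.2072% + 8.5782% = 27.1077%.

27.1077%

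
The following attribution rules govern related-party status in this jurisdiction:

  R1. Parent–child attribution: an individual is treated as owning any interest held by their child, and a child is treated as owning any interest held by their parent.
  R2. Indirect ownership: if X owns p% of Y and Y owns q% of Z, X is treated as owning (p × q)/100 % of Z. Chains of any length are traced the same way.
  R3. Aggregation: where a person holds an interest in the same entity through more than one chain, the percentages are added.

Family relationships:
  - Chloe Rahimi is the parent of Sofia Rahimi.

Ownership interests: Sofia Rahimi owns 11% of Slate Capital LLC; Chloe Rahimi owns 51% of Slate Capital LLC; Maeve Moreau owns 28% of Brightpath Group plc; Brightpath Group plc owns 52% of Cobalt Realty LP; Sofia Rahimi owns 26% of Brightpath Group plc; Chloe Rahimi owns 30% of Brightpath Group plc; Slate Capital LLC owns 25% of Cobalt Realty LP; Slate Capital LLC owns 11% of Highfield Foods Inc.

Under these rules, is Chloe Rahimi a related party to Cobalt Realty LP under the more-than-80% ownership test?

No

By parent–child attribution (R1), Chloe Rahimi is treated as also owning Sofia Rahimi's interest in Slate Capital LLC, giving 51% + 11% = 62%.
By parent–child attribution (R1), Chloe Rahimi is treated as also owning Sofia Rahimi's interest in Brightpath Group plc, giving 30% + 26% = 56%.
Chain via Slate Capital LLC (R2): 62% × 25% = 15.5% of Cobalt Realty LP.
Chain via Brightpath Group plc (R2): 56% × 52% = 29.12% of Cobalt Realty LP.
Aggregating (R3): 15.5% + 29.12% = 44.62%.
44.62% does not exceed the 80% threshold, so Chloe is not a related party to Cobalt Realty LP.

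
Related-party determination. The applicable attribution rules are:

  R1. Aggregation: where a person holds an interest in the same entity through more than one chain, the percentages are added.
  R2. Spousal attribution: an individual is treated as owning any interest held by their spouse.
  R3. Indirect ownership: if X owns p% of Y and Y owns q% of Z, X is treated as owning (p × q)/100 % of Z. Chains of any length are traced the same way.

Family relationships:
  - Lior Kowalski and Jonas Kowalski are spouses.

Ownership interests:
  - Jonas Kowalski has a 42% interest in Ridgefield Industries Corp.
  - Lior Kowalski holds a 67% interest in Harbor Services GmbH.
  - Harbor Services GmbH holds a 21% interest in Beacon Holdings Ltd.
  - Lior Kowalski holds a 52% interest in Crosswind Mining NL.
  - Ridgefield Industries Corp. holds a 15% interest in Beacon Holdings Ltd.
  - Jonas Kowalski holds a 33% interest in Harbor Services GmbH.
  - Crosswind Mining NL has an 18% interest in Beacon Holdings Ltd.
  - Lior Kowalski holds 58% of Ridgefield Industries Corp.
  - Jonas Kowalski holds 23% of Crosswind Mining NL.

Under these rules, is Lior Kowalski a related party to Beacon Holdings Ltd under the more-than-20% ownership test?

By spousal attribution (R2), Lior Kowalski is treated as also owning Jonas Kowalski's interest in Crosswind Mining NL, giving 52% + 23% = 75%.
By spousal attribution (R2), Lior Kowalski is treated as also owning Jonas Kowalski's interest in Ridgefield Industries Corp, giving 58% + 42% = 100%.
By spousal attribution (R2), Lior Kowalski is treated as also owning Jonas Kowalski's interest in Harbor Services GmbH, giving 67% + 33% = 100%.
Chain via Crosswind Mining NL (R3): 75% × 18% = 13.5% of Beacon Holdings Ltd.
Chain via Ridgefield Industries Corp. (R3): 100% × 15% = 15% of Beacon Holdings Ltd.
Chain via Harbor Services GmbH (R3): 100% × 21% = 21% of Beacon Holdings Ltd.
Aggregating (R1): 13.5% + 15% + 21% = 49.5%.
49.5% exceeds the 20% threshold, so Lior is a related party to Beacon Holdings Ltd.

Yes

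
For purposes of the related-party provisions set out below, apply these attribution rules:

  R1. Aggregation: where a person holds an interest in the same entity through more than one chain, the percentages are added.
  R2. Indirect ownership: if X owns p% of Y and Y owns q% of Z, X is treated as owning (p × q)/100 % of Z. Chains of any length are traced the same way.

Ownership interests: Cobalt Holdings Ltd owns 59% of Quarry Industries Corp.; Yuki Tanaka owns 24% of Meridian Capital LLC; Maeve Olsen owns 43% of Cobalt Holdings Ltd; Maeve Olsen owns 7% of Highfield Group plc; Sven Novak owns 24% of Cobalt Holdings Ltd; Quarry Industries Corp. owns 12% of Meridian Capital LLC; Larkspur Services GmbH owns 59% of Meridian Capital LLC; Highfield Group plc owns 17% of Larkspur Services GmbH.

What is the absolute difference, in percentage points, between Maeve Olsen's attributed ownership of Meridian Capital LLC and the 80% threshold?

Chain via Cobalt Holdings Ltd → Quarry Industries Corp. (R2): 43% × 59% × 12% = 3.0444% of Meridian Capital LLC.
Chain via Highfield Group plc → Larkspur Services GmbH (R2): 7% × 17% × 59% = 0.7021% of Meridian Capital LLC.
Aggregating (R1): 3.0444% + 0.7021% = 3.7465%.
3.7465% falls short of the 80% threshold by 76.2535 percentage points.

76.2535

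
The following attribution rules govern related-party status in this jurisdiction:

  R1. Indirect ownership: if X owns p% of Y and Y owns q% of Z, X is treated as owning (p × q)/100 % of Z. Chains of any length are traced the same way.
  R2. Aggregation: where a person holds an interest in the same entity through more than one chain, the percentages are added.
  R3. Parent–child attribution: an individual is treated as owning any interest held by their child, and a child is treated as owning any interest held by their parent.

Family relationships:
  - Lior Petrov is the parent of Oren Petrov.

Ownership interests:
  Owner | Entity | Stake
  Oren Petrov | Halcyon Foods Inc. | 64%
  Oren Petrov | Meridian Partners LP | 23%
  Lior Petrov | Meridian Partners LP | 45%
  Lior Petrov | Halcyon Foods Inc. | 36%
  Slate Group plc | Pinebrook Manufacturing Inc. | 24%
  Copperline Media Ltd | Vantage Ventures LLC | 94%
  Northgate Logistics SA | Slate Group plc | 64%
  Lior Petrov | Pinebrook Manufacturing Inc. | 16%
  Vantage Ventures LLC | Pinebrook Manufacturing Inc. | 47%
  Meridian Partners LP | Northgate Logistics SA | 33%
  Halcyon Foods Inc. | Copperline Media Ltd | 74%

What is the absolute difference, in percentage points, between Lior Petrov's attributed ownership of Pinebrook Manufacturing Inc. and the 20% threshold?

32.139984

By parent–child attribution (R3), Lior Petrov is treated as also owning Oren Petrov's interest in Halcyon Foods Inc, giving 36% + 64% = 100%.
By parent–child attribution (R3), Lior Petrov is treated as also owning Oren Petrov's interest in Meridian Partners LP, giving 45% + 23% = 68%.
Chain via Halcyon Foods Inc. → Copperline Media Ltd → Vantage Ventures LLC (R1): 100% × 74% × 94% × 47% = 32.6932% of Pinebrook Manufacturing Inc.
Chain via Meridian Partners LP → Northgate Logistics SA → Slate Group plc (R1): 68% × 33% × 64% × 24% = 3.446784% of Pinebrook Manufacturing Inc.
Direct interest in Pinebrook Manufacturing Inc: 16%.
Aggregating (R2): 32.6932% + 3.446784% + 16% = 52.139984%.
52.139984% exceeds the 20% threshold by 32.139984 percentage points.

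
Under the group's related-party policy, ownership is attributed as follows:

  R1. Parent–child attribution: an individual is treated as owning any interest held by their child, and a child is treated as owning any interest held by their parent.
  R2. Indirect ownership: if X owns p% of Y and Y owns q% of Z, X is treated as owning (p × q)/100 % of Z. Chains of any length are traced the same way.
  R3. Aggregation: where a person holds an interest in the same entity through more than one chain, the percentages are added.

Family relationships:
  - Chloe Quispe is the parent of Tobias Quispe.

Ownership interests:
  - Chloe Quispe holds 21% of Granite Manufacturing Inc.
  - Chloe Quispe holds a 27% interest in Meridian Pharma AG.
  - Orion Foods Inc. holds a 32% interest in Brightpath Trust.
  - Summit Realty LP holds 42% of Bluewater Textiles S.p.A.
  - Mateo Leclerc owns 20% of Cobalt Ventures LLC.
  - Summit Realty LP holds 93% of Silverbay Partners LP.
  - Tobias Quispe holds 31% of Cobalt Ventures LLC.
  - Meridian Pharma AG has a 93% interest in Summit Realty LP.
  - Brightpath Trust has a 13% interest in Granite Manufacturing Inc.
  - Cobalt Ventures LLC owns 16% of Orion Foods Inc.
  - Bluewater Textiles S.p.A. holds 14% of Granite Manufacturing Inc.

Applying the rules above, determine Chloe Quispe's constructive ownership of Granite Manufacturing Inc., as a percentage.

By parent–child attribution (R1), Chloe Quispe is treated as owning Tobias Quispe's 31% interest in Cobalt Ventures LLC.
Chain via Meridian Pharma AG → Summit Realty LP → Bluewater Textiles S.p.A. (R2): 27% × 93% × 42% × 14% = 1.476468% of Granite Manufacturing Inc.
Direct interest in Granite Manufacturing Inc: 21%.
Chain via Cobalt Ventures LLC → Orion Foods Inc. → Brightpath Trust (R2): 31% × 16% × 32% × 13% = 0.206336% of Granite Manufacturing Inc.
Aggregating (R3): 1.476468% + 21% + 0.206336% = 22.682804%.

22.682804%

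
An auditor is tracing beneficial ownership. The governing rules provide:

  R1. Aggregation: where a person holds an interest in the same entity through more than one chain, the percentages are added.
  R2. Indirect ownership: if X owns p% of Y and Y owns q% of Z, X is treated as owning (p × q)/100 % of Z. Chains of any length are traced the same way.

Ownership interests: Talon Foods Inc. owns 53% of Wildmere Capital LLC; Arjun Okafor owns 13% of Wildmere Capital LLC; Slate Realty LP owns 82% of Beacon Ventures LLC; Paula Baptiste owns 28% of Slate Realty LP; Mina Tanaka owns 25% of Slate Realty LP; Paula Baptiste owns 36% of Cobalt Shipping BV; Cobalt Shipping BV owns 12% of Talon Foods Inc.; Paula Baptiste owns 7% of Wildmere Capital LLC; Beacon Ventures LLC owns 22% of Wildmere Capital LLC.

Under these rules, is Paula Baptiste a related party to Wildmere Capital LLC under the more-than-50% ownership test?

No

Chain via Cobalt Shipping BV → Talon Foods Inc. (R2): 36% × 12% × 53% = 2.2896% of Wildmere Capital LLC.
Chain via Slate Realty LP → Beacon Ventures LLC (R2): 28% × 82% × 22% = 5.0512% of Wildmere Capital LLC.
Direct interest in Wildmere Capital LLC: 7%.
Aggregating (R1): 2.2896% + 5.0512% + 7% = 14.3408%.
14.3408% does not exceed the 50% threshold, so Paula is not a related party to Wildmere Capital LLC.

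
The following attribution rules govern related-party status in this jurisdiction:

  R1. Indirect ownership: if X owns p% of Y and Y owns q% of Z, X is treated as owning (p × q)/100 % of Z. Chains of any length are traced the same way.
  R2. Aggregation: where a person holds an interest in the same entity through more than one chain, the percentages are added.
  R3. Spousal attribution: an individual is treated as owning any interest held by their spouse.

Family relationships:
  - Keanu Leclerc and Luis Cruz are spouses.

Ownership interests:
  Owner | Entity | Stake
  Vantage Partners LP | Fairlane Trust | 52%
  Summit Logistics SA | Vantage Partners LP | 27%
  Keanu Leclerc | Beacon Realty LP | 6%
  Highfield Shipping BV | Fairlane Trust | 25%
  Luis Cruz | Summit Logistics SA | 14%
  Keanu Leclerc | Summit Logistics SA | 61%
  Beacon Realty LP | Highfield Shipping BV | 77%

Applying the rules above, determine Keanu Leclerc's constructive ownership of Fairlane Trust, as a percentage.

11.685%

By spousal attribution (R3), Keanu Leclerc is treated as also owning Luis Cruz's interest in Summit Logistics SA, giving 61% + 14% = 75%.
Chain via Summit Logistics SA → Vantage Partners LP (R1): 75% × 27% × 52% = 10.53% of Fairlane Trust.
Chain via Beacon Realty LP → Highfield Shipping BV (R1): 6% × 77% × 25% = 1.155% of Fairlane Trust.
Aggregating (R2): 10.53% + 1.155% = 11.685%.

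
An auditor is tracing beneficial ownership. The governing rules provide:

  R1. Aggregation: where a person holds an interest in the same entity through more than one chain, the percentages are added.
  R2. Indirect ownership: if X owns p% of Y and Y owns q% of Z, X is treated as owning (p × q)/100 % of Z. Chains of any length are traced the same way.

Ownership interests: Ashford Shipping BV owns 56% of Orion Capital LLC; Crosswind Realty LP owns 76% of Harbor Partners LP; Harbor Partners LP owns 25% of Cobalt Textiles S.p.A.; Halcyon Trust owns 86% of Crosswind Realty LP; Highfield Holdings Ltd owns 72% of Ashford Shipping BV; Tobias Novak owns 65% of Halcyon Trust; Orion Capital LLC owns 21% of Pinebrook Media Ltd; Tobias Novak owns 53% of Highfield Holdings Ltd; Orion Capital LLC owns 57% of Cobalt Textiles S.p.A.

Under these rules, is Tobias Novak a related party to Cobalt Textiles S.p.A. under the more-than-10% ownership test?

Chain via Halcyon Trust → Crosswind Realty LP → Harbor Partners LP (R2): 65% × 86% × 76% × 25% = 10.621% of Cobalt Textiles S.p.A.
Chain via Highfield Holdings Ltd → Ashford Shipping BV → Orion Capital LLC (R2): 53% × 72% × 56% × 57% = 12.180672% of Cobalt Textiles S.p.A.
Aggregating (R1): 10.621% + 12.180672% = 22.801672%.
22.801672% exceeds the 10% threshold, so Tobias is a related party to Cobalt Textiles S.p.A.

Yes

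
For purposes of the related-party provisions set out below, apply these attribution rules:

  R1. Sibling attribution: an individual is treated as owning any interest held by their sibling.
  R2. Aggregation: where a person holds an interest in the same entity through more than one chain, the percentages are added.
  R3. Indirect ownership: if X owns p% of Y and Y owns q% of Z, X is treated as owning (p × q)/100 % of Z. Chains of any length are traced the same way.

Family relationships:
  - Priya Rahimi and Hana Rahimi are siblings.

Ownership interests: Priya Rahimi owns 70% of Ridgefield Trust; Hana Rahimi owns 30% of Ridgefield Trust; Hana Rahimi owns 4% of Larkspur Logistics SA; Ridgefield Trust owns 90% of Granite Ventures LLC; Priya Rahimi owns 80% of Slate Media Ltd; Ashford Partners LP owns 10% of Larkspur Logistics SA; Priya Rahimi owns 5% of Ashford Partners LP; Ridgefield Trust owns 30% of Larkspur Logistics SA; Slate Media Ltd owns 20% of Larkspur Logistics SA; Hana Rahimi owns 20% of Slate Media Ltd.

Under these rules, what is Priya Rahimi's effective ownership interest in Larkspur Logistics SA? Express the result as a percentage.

54.5%

By sibling attribution (R1), Priya Rahimi is treated as also owning Hana Rahimi's interest in Ridgefield Trust, giving 70% + 30% = 100%.
By sibling attribution (R1), Priya Rahimi is treated as also owning Hana Rahimi's interest in Slate Media Ltd, giving 80% + 20% = 100%.
By sibling attribution (R1), Priya Rahimi is treated as owning Hana Rahimi's 4% interest in Larkspur Logistics SA.
Chain via Ridgefield Trust (R3): 100% × 30% = 30% of Larkspur Logistics SA.
Chain via Ashford Partners LP (R3): 5% × 10% = 0.5% of Larkspur Logistics SA.
Chain via Slate Media Ltd (R3): 100% × 20% = 20% of Larkspur Logistics SA.
Direct interest in Larkspur Logistics SA: 4%.
Aggregating (R2): 30% + 0.5% + 20% + 4% = 54.5%.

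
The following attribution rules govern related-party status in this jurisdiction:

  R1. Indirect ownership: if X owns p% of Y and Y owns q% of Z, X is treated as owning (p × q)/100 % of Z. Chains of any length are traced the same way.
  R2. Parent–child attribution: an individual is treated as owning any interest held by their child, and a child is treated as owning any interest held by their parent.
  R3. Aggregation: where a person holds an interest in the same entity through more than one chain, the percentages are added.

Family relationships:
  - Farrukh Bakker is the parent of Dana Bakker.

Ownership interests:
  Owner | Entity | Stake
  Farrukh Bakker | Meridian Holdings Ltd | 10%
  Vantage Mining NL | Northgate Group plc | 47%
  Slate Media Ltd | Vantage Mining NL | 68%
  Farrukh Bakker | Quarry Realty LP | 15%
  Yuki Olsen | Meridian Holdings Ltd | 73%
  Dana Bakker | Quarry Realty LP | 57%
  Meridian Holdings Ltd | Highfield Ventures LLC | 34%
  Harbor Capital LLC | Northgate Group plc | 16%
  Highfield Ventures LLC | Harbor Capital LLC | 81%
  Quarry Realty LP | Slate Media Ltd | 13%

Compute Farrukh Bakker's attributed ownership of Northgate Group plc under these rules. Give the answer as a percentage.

3.432096%

By parent–child attribution (R2), Farrukh Bakker is treated as also owning Dana Bakker's interest in Quarry Realty LP, giving 15% + 57% = 72%.
Chain via Quarry Realty LP → Slate Media Ltd → Vantage Mining NL (R1): 72% × 13% × 68% × 47% = 2.991456% of Northgate Group plc.
Chain via Meridian Holdings Ltd → Highfield Ventures LLC → Harbor Capital LLC (R1): 10% × 34% × 81% × 16% = 0.44064% of Northgate Group plc.
Aggregating (R3): 2.991456% + 0.44064% = 3.432096%.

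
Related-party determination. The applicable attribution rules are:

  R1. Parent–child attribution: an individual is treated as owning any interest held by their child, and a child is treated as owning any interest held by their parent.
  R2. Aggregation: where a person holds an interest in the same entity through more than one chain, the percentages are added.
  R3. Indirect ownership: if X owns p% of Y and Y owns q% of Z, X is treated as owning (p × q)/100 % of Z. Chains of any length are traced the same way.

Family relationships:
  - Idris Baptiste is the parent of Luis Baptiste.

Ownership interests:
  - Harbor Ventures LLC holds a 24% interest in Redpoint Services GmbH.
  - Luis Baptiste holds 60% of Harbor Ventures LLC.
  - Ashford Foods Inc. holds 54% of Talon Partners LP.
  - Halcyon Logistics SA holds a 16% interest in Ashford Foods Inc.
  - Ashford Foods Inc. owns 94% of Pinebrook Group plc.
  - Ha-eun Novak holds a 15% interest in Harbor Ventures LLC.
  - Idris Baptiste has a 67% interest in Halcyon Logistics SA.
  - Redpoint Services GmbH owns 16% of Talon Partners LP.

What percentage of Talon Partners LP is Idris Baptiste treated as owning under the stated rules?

By parent–child attribution (R1), Idris Baptiste is treated as owning Luis Baptiste's 60% interest in Harbor Ventures LLC.
Chain via Halcyon Logistics SA → Ashford Foods Inc. (R3): 67% × 16% × 54% = 5.7888% of Talon Partners LP.
Chain via Harbor Ventures LLC → Redpoint Services GmbH (R3): 60% × 24% × 16% = 2.304% of Talon Partners LP.
Aggregating (R2): 5.7888% + 2.304% = 8.0928%.

8.0928%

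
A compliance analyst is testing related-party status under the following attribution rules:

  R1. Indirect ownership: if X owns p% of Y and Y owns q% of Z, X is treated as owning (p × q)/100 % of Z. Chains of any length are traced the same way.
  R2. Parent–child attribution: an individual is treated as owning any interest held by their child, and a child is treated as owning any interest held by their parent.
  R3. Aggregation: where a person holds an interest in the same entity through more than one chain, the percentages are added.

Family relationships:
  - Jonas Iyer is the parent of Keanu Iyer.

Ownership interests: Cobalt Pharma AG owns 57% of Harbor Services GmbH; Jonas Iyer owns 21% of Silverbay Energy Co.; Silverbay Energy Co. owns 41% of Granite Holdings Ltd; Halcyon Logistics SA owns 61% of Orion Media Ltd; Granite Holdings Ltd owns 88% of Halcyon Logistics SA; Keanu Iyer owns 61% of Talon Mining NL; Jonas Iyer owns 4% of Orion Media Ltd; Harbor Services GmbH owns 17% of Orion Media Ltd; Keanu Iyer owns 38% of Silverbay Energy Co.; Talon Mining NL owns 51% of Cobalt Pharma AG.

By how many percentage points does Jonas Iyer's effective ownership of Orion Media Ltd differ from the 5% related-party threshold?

By parent–child attribution (R2), Jonas Iyer is treated as also owning Keanu Iyer's interest in Silverbay Energy Co, giving 21% + 38% = 59%.
By parent–child attribution (R2), Jonas Iyer is treated as owning Keanu Iyer's 61% interest in Talon Mining NL.
Chain via Silverbay Energy Co. → Granite Holdings Ltd → Halcyon Logistics SA (R1): 59% × 41% × 88% × 61% = 12.985192% of Orion Media Ltd.
Direct interest in Orion Media Ltd: 4%.
Chain via Talon Mining NL → Cobalt Pharma AG → Harbor Services GmbH (R1): 61% × 51% × 57% × 17% = 3.014559% of Orion Media Ltd.
Aggregating (R3): 12.985192% + 4% + 3.014559% = 19.999751%.
19.999751% exceeds the 5% threshold by 14.999751 percentage points.

14.999751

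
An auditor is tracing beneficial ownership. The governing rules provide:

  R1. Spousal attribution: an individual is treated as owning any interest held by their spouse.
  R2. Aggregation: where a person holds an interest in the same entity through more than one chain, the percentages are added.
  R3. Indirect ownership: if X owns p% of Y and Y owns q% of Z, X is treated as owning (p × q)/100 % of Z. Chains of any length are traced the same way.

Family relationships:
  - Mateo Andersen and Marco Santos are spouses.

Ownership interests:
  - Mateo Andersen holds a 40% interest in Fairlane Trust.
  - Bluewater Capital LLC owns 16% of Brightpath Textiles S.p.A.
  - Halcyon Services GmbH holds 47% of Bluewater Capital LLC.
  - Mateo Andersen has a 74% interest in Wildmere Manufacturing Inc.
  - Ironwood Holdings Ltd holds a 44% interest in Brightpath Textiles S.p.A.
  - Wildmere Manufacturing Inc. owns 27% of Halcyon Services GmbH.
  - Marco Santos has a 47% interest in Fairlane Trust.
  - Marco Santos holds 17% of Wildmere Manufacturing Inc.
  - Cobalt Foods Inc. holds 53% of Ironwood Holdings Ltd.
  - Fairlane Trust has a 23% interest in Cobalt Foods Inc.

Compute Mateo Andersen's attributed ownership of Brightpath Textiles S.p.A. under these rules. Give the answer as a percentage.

By spousal attribution (R1), Mateo Andersen is treated as also owning Marco Santos's interest in Fairlane Trust, giving 40% + 47% = 87%.
By spousal attribution (R1), Mateo Andersen is treated as also owning Marco Santos's interest in Wildmere Manufacturing Inc, giving 74% + 17% = 91%.
Chain via Fairlane Trust → Cobalt Foods Inc. → Ironwood Holdings Ltd (R3): 87% × 23% × 53% × 44% = 4.666332% of Brightpath Textiles S.p.A.
Chain via Wildmere Manufacturing Inc. → Halcyon Services GmbH → Bluewater Capital LLC (R3): 91% × 27% × 47% × 16% = 1.847664% of Brightpath Textiles S.p.A.
Aggregating (R2): 4.666332% + 1.847664% = 6.513996%.

6.513996%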